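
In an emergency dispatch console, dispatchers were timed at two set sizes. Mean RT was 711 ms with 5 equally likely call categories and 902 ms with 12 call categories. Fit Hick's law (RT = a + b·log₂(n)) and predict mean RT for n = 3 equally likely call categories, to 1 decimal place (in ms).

RT is linear in log₂ n, so two points fix the line:
  b = (902 − 711) / (log₂ 12 − log₂ 5) = 191 / (3.5850 − 2.3219) = 151.223 ms/bit
  a = 711 − 151.223 × 2.3219 = 359.871 ms
Then RT(3) = 359.871 + 151.223 × log₂ 3 = 359.871 + 151.223 × 1.5850 ≈ 599.554 ms.

599.6 ms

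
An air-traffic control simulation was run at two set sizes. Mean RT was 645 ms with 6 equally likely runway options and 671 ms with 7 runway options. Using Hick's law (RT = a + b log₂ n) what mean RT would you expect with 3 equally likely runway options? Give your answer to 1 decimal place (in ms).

528.1 ms

Fit slope and intercept:
  b = (671 − 645) / (log₂ 7 − log₂ 6) = 26 / (2.8074 − 2.5850) = 116.910 ms/bit
  a = 645 − 116.910 × 2.5850 = 342.791 ms
Then RT(3) = 342.791 + 116.910 × log₂ 3 = 342.791 + 116.910 × 1.5850 ≈ 528.090 ms.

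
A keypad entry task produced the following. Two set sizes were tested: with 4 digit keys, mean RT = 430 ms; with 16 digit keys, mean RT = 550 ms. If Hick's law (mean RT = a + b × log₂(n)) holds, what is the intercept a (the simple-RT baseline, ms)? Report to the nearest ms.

Slope: b = (550 − 430) / (log₂ 16 − log₂ 4) = 120/2.0000 = 60 ms/bit.
Intercept: a = 430 − 60·log₂(4) = 310.000 ms.

310 ms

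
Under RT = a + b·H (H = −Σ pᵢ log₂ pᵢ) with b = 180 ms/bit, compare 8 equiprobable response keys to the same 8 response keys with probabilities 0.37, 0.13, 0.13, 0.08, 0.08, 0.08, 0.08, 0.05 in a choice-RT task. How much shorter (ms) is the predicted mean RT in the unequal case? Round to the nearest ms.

58 ms

Equiprobable entropy H₀ = log₂ 8 = 3.0000 bits.
Skewed entropy H = −Σ pᵢ log₂ pᵢ = 2.6781 bits.
ΔRT = b·(H₀ − H) = 180 × 0.3219 = 57.93 ms.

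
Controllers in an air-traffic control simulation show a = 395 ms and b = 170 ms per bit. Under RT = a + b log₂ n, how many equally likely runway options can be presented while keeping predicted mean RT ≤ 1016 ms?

12

Information budget: (1016 − 395)/170 = 3.6529 bits, so n ≤ 2^3.6529 = 12.579 → at most 12.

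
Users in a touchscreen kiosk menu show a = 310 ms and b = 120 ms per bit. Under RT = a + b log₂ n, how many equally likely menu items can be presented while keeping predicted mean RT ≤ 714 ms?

120·log₂ n ≤ 714 − 310 = 404, giving log₂ n ≤ 3.3667 and n ≤ 10.315. The largest whole number is 10.

10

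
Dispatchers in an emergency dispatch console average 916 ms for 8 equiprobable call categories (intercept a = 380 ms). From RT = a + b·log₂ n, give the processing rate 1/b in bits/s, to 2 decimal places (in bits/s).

5.60 bits/s

b = (916 − 380)/log₂ 8 = 536/3 = 178.667 ms per bit = 0.17867 s/bit; the reciprocal is 5.597 bits/s.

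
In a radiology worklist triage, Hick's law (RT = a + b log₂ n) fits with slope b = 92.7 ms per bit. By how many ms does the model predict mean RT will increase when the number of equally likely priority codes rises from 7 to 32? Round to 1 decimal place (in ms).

203.3 ms

The intercept a cancels: ΔRT = b·(log₂ n₂ − log₂ n₁) = b·log₂(n₂/n₁).
log₂(32) − log₂(7) = 5 − 2.8074 = 2.1926.
ΔRT = 92.7 × 2.1926 = 203.258 ms.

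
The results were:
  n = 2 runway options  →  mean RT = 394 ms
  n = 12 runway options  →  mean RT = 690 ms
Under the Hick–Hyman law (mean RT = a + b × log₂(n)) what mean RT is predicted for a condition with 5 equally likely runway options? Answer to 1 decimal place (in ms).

545.4 ms

With log₂ n on the abscissa the relation is linear; from the two conditions:
  b = (690 − 394) / (log₂ 12 − log₂ 2) = 296 / (3.5850 − 1) = 114.508 ms/bit
  a = 394 − 114.508 × 1 = 279.492 ms
Then RT(5) = 279.492 + 114.508 × log₂ 5 = 279.492 + 114.508 × 2.3219 ≈ 545.372 ms.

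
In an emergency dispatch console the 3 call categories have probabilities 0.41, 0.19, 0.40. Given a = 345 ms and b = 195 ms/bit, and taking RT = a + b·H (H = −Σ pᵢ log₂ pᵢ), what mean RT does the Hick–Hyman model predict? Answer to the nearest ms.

H = 0.41·log₂(1/0.41) + 0.19·log₂(1/0.19) + 0.40·log₂(1/0.40) = 1.5114 bits.
RT = 345 + 195 × 1.5114 = 639.72 ms.

640 ms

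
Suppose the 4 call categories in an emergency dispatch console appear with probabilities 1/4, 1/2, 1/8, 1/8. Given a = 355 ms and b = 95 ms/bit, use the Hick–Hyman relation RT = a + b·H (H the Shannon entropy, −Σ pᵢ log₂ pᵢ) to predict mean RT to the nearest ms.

H = −Σ pᵢ log₂ pᵢ = 0.25·2 + 0.5·1 + 0.125·3 + 0.125·3 = 1.750 bits.
RT = 355 + 95 × 1.750 = 521.25 ms.

521 ms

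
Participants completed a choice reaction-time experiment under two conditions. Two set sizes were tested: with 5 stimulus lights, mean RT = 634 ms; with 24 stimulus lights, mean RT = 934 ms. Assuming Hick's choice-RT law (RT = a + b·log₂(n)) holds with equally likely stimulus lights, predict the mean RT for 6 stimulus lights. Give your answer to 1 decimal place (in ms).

668.9 ms

Fit slope and intercept:
  b = (934 − 634) / (log₂ 24 − log₂ 5) = 300 / (4.5850 − 2.3219) = 132.565 ms/bit
  a = 634 − 132.565 × 2.3219 = 326.193 ms
Then RT(6) = 326.193 + 132.565 × log₂ 6 = 326.193 + 132.565 × 2.5850 ≈ 668.869 ms.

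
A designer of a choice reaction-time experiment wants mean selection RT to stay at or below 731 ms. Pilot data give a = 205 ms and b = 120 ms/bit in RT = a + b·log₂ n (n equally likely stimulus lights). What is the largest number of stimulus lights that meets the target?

20

Information budget: (731 − 205)/120 = 4.3833 bits, so n ≤ 2^4.3833 = 20.870 → at most 20.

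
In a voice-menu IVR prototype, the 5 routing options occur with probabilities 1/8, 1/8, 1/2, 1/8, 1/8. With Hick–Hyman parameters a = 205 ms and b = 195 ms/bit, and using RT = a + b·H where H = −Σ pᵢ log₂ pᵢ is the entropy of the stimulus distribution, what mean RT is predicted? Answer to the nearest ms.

595 ms

H = −Σ pᵢ log₂ pᵢ = 0.125·3 + 0.125·3 + 0.5·1 + 0.125·3 + 0.125·3 = 2.000 bits.
RT = 205 + 195 × 2.000 = 595.00 ms.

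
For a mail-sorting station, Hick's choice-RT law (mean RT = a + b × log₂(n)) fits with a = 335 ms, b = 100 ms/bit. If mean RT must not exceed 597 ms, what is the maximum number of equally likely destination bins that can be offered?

100·log₂ n ≤ 597 − 335 = 262, giving log₂ n ≤ 2.6200 and n ≤ 6.148. The largest whole number is 6.

6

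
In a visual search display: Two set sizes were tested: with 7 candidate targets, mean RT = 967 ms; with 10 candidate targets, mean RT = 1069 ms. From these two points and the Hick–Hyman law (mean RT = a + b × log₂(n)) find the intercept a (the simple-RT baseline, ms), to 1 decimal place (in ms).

b = (RT₂ − RT₁)/(log₂ n₂ − log₂ n₁) = (1069 − 967)/(3.3219 − 2.8074) = 198.223 ms/bit.
a = RT₁ − b·log₂ n₁ = 967 − 198.223 × 2.8074 = 410.519 ms.

410.5 ms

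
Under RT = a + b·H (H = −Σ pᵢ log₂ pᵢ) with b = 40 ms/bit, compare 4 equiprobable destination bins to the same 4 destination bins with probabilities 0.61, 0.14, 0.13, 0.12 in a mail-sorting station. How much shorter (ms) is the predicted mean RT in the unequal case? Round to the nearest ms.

Equiprobable entropy H₀ = log₂ 4 = 2.0000 bits.
Skewed entropy H = −Σ pᵢ log₂ pᵢ = 1.5818 bits.
ΔRT = b·(H₀ − H) = 40 × 0.4182 = 16.73 ms.

17 ms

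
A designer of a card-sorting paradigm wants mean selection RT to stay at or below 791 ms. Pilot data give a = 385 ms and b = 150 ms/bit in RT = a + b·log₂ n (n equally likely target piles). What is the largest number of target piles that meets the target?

Information budget: (791 − 385)/150 = 2.7067 bits, so n ≤ 2^2.7067 = 6.528 → at most 6.

6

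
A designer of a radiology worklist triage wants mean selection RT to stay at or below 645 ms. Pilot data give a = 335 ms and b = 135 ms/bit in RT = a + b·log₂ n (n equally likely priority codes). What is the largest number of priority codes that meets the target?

Set 335 + 135·log₂ n ≤ 645 → log₂ n ≤ (645 − 335)/135 = 2.2963.
So n ≤ 2^2.2963 = 4.912; the largest integer n is 4.

4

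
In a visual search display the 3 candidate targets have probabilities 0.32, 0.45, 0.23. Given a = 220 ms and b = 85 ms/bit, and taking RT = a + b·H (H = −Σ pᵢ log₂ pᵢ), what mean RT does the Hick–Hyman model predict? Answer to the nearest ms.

350 ms

H = 0.32·log₂(1/0.32) + 0.45·log₂(1/0.45) + 0.23·log₂(1/0.23) = 1.5321 bits.
RT = 220 + 85 × 1.5321 = 350.23 ms.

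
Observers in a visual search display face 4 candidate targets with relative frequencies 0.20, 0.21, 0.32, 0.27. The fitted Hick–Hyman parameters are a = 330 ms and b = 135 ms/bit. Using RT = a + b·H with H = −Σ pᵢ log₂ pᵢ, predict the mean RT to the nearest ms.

Entropy contributions −pᵢ log₂ pᵢ: 0.4644, 0.4728, 0.5260, 0.5100; sum H = 1.9733 bits.
RT = a + bH = 330 + 135·1.9733 = 596.39 ms.

596 ms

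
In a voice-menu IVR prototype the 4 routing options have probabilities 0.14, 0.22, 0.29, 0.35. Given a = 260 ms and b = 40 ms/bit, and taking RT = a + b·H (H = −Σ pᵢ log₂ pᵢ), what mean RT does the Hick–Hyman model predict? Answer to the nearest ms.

337 ms

H = 0.14·log₂(1/0.14) + 0.22·log₂(1/0.22) + 0.29·log₂(1/0.29) + 0.35·log₂(1/0.35) = 1.9257 bits.
RT = 260 + 40 × 1.9257 = 337.03 ms.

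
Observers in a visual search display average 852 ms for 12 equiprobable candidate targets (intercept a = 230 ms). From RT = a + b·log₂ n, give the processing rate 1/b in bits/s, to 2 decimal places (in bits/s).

5.76 bits/s

b = (852 − 230)/log₂ 12 = 622/3.5850 = 173.503 ms per bit = 0.17350 s/bit; the reciprocal is 5.764 bits/s.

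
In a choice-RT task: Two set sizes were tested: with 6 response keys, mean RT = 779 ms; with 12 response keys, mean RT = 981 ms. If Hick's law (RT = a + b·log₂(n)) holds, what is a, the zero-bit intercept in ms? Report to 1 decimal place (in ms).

Slope: b = (981 − 779) / (log₂ 12 − log₂ 6) = 202/1.0000 = 202.000 ms/bit.
Intercept: a = 779 − 202.000·log₂(6) = 256.838 ms.

256.8 ms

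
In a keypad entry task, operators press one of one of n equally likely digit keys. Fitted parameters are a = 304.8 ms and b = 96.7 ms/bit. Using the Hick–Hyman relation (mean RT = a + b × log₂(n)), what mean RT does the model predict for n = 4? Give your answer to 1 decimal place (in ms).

498.2 ms

log₂(4) = 2 bits, so RT = 304.8 + 96.7 × 2 ≈ 498.200 ms.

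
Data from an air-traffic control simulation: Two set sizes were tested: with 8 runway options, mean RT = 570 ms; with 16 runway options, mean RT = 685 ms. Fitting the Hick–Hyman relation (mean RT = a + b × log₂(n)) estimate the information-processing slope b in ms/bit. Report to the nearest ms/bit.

The slope on a log₂ axis is (685 − 570) / (4 − 3) = 115 ms/bit.

115 ms/bit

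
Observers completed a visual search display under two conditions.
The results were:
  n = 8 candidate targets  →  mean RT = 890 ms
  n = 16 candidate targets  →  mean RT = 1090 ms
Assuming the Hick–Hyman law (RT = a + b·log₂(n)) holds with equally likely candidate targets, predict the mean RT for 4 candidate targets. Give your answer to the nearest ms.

690 ms

Fit slope and intercept:
  b = (1090 − 890) / (log₂ 16 − log₂ 8) = 200 / (4 − 3) = 200 ms/bit
  a = 890 − 200 × 3 = 290 ms
Then RT(4) = 290 + 200 × log₂ 4 = 290 + 200 × 2 ≈ 690.000 ms.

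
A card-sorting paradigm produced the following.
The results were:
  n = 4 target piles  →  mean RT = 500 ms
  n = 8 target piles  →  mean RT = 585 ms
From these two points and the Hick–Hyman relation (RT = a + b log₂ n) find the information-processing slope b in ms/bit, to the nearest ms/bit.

The slope on a log₂ axis is (585 − 500) / (3 − 2) = 85 ms/bit.

85 ms/bit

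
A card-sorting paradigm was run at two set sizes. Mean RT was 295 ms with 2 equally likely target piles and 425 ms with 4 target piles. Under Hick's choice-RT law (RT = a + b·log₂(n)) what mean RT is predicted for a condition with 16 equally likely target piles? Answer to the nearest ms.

685 ms

Fit slope and intercept:
  b = (425 − 295) / (log₂ 4 − log₂ 2) = 130 / (2 − 1) = 130 ms/bit
  a = 295 − 130 × 1 = 165 ms
Then RT(16) = 165 + 130 × log₂ 16 = 165 + 130 × 4 ≈ 685.000 ms.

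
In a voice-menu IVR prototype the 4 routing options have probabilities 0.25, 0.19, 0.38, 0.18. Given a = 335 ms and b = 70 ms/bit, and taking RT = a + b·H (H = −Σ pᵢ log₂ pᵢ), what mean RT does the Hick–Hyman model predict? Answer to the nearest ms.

Entropy contributions −pᵢ log₂ pᵢ: 0.5000, 0.4552, 0.5305, 0.4453; sum H = 1.9310 bits.
RT = a + bH = 335 + 70·1.9310 = 470.17 ms.

470 ms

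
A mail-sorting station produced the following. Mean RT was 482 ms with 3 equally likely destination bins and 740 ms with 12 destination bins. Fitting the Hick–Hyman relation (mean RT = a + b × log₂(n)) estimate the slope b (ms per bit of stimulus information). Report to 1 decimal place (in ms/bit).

129.0 ms/bit

The slope on a log₂ axis is (740 − 482) / (3.5850 − 1.5850) = 129.000 ms/bit.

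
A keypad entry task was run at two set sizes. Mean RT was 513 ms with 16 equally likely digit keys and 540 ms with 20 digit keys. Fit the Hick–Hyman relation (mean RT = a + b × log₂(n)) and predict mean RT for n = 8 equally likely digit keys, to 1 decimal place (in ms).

RT is linear in log₂ n, so two points fix the line:
  b = (540 − 513) / (log₂ 20 − log₂ 16) = 27 / (4.3219 − 4) = 83.870 ms/bit
  a = 513 − 83.870 × 4 = 177.521 ms
Then RT(8) = 177.521 + 83.870 × log₂ 8 = 177.521 + 83.870 × 3 ≈ 429.130 ms.

429.1 ms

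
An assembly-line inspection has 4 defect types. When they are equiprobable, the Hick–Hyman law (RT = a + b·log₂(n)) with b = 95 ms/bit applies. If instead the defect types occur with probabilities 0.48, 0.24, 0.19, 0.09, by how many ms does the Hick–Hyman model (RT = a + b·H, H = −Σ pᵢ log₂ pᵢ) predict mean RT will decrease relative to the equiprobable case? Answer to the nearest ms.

22 ms

Equiprobable entropy H₀ = log₂ 4 = 2.0000 bits.
Skewed entropy H = −Σ pᵢ log₂ pᵢ = 1.7703 bits.
ΔRT = b·(H₀ − H) = 95 × 0.2297 = 21.82 ms.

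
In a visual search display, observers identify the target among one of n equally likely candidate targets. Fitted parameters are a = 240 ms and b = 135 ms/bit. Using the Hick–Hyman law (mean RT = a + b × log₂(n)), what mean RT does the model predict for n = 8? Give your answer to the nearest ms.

log₂(8) = 3 bits, so RT = 240 + 135 × 3 ≈ 645.000 ms.

645 ms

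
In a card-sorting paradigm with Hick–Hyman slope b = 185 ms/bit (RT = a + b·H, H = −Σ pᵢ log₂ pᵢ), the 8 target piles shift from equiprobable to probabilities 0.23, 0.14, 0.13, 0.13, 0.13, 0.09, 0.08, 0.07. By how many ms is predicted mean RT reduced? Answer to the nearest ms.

The RT saving is b·ΔH. Equiprobable H₀ = log₂(8) = 3.0000 bits; with the given probabilities H = 2.9054 bits.
b·(H₀ − H) = 185 × (3.0000 − 2.9054) = 17.50 ms.

17 ms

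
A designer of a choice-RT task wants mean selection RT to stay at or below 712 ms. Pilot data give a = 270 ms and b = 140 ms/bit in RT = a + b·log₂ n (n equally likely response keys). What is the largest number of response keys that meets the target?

8

140·log₂ n ≤ 712 − 270 = 442, giving log₂ n ≤ 3.1571 and n ≤ 8.921. The largest whole number is 8.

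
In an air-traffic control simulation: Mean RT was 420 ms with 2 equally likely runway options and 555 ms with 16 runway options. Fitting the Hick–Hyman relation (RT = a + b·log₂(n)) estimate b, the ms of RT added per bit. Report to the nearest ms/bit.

45 ms/bit

b = (RT₂ − RT₁)/(log₂ n₂ − log₂ n₁) = (555 − 420)/(4 − 1) = 45 ms/bit.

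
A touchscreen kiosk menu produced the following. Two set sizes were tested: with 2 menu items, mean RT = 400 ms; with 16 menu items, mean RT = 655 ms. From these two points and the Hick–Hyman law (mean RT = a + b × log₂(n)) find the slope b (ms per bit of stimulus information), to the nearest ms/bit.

85 ms/bit

The slope on a log₂ axis is (655 − 400) / (4 − 1) = 85 ms/bit.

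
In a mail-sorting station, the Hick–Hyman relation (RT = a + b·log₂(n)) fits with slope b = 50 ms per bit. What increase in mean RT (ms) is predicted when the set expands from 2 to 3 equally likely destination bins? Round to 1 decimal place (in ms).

Only the slope matters, since a is common to both: ΔRT = b·log₂(n₂/n₁).
log₂(3) − log₂(2) = 1.5850 − 1 = 0.5850.
ΔRT = 50 × 0.5850 = 29.248 ms.

29.2 ms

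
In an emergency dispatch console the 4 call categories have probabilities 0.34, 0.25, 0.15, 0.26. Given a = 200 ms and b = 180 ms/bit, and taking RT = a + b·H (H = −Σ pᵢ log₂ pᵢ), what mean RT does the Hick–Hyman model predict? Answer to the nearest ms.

Entropy contributions −pᵢ log₂ pᵢ: 0.5292, 0.5000, 0.4105, 0.5053; sum H = 1.9450 bits.
RT = a + bH = 200 + 180·1.9450 = 550.10 ms.

550 ms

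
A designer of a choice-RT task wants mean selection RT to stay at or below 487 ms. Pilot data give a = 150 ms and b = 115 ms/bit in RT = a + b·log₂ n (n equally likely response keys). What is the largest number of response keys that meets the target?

7

Set 150 + 115·log₂ n ≤ 487 → log₂ n ≤ (487 − 150)/115 = 2.9304.
So n ≤ 2^2.9304 = 7.623; the largest integer n is 7.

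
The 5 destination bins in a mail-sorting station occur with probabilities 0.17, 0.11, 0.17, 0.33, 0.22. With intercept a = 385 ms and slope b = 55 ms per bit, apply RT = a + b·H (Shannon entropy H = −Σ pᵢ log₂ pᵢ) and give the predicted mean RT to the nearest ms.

508 ms

H = 0.17·log₂(1/0.17) + 0.11·log₂(1/0.11) + 0.17·log₂(1/0.17) + 0.33·log₂(1/0.33) + 0.22·log₂(1/0.22) = 2.2279 bits.
RT = 385 + 55 × 2.2279 = 507.53 ms.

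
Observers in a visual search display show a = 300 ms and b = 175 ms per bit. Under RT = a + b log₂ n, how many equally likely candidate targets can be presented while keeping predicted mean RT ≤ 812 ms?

7

175·log₂ n ≤ 812 − 300 = 512, giving log₂ n ≤ 2.9257 and n ≤ 7.598. The largest whole number is 7.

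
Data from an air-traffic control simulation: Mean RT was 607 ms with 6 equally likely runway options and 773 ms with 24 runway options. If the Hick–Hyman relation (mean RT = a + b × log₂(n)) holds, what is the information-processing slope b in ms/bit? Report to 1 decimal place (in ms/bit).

Slope: b = (773 − 607) / (log₂ 24 − log₂ 6) = 166/2.0000 = 83.000 ms/bit.

83.0 ms/bit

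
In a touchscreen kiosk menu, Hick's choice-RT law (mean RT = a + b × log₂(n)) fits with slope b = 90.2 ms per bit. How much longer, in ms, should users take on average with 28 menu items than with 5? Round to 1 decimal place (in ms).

224.2 ms

Only the slope matters, since a is common to both: ΔRT = b·log₂(n₂/n₁).
log₂(28) − log₂(5) = 4.8074 − 2.3219 = 2.4854.
ΔRT = 90.2 × 2.4854 = 224.185 ms.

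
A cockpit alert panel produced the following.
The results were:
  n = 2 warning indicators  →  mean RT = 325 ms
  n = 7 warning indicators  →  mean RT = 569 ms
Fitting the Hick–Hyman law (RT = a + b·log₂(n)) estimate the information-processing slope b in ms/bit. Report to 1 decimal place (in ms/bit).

Slope: b = (569 − 325) / (log₂ 7 − log₂ 2) = 244/1.8074 = 135.004 ms/bit.

135.0 ms/bit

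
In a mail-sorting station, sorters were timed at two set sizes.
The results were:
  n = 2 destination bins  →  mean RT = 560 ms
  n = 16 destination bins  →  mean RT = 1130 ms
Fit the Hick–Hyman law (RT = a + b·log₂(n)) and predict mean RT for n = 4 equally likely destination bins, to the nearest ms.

Fit slope and intercept:
  b = (1130 − 560) / (log₂ 16 − log₂ 2) = 570 / (4 − 1) = 190 ms/bit
  a = 560 − 190 × 1 = 370 ms
Then RT(4) = 370 + 190 × log₂ 4 = 370 + 190 × 2 ≈ 750.000 ms.

750 ms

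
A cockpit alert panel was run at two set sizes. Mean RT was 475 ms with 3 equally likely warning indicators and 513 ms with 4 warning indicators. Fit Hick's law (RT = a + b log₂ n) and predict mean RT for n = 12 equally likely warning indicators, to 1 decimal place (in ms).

Fit slope and intercept:
  b = (513 − 475) / (log₂ 4 − log₂ 3) = 38 / (2 − 1.5850) = 91.558 ms/bit
  a = 475 − 91.558 × 1.5850 = 329.884 ms
Then RT(12) = 329.884 + 91.558 × log₂ 12 = 329.884 + 91.558 × 3.5850 ≈ 658.116 ms.

658.1 ms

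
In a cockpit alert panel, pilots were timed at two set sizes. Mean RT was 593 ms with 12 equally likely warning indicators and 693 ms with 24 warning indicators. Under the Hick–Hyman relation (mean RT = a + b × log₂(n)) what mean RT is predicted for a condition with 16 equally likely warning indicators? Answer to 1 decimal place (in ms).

With log₂ n on the abscissa the relation is linear; from the two conditions:
  b = (693 − 593) / (log₂ 24 − log₂ 12) = 100 / (4.5850 − 3.5850) = 100.000 ms/bit
  a = 593 − 100.000 × 3.5850 = 234.504 ms
Then RT(16) = 234.504 + 100.000 × log₂ 16 = 234.504 + 100.000 × 4 ≈ 634.504 ms.

634.5 ms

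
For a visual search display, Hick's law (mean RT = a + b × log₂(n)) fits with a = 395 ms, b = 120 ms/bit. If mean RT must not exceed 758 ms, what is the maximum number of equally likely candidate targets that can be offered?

Information budget: (758 − 395)/120 = 3.0250 bits, so n ≤ 2^3.0250 = 8.140 → at most 8.

8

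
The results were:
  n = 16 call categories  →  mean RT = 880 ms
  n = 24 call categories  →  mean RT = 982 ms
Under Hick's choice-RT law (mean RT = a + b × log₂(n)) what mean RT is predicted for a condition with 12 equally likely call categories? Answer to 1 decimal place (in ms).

With log₂ n on the abscissa the relation is linear; from the two conditions:
  b = (982 − 880) / (log₂ 24 − log₂ 16) = 102 / (4.5850 − 4) = 174.370 ms/bit
  a = 880 − 174.370 × 4 = 182.519 ms
Then RT(12) = 182.519 + 174.370 × log₂ 12 = 182.519 + 174.370 × 3.5850 ≈ 807.630 ms.

807.6 ms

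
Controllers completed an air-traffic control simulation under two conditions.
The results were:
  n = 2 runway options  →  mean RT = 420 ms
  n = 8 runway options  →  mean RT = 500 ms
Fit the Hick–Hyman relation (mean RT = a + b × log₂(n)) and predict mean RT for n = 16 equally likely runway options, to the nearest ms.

540 ms

RT is linear in log₂ n, so two points fix the line:
  b = (500 − 420) / (log₂ 8 − log₂ 2) = 80 / (3 − 1) = 40 ms/bit
  a = 420 − 40 × 1 = 380 ms
Then RT(16) = 380 + 40 × log₂ 16 = 380 + 40 × 4 ≈ 540.000 ms.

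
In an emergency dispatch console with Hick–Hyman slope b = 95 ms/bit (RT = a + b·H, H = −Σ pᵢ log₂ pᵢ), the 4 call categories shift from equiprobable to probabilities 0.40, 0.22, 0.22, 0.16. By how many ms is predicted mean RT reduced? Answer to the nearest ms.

The RT saving is b·ΔH. Equiprobable H₀ = log₂(4) = 2.0000 bits; with the given probabilities H = 1.9129 bits.
b·(H₀ − H) = 95 × (2.0000 − 1.9129) = 8.27 ms.

8 ms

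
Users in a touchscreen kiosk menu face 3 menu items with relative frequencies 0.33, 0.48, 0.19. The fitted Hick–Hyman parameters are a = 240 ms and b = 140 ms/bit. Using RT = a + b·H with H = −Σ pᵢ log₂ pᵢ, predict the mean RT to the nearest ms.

449 ms

Entropy contributions −pᵢ log₂ pᵢ: 0.5278, 0.5083, 0.4552; sum H = 1.4913 bits.
RT = a + bH = 240 + 140·1.4913 = 448.78 ms.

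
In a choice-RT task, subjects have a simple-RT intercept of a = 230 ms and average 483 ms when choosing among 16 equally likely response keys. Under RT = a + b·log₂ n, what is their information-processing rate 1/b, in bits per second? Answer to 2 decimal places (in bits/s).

15.81 bits/s

b = (483 − 230)/log₂ 16 = 253/4 = 63.250 ms per bit = 0.06325 s/bit; the reciprocal is 15.810 bits/s.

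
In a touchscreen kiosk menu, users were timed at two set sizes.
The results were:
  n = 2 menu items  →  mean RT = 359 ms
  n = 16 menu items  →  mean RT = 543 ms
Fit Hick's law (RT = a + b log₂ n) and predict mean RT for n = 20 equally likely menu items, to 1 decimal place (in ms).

Fit slope and intercept:
  b = (543 − 359) / (log₂ 16 − log₂ 2) = 184 / (4 − 1) = 61.333 ms/bit
  a = 359 − 61.333 × 1 = 297.667 ms
Then RT(20) = 297.667 + 61.333 × log₂ 20 = 297.667 + 61.333 × 4.3219 ≈ 562.745 ms.

562.7 ms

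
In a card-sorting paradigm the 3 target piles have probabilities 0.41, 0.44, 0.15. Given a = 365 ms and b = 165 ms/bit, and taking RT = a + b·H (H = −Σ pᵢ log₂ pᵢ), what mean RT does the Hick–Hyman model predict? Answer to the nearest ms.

H = 0.41·log₂(1/0.41) + 0.44·log₂(1/0.44) + 0.15·log₂(1/0.15) = 1.4591 bits.
RT = 365 + 165 × 1.4591 = 605.75 ms.

606 ms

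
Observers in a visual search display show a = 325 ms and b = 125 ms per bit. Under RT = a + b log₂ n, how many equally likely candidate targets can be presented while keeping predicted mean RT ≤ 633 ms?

5

125·log₂ n ≤ 633 − 325 = 308, giving log₂ n ≤ 2.4640 and n ≤ 5.517. The largest whole number is 5.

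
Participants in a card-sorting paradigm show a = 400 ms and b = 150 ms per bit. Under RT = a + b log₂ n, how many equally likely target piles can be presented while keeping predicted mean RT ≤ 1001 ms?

16

150·log₂ n ≤ 1001 − 400 = 601, giving log₂ n ≤ 4.0067 and n ≤ 16.074. The largest whole number is 16.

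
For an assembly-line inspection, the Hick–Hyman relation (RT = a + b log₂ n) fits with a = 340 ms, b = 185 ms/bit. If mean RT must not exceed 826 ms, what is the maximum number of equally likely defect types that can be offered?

Set 340 + 185·log₂ n ≤ 826 → log₂ n ≤ (826 − 340)/185 = 2.6270.
So n ≤ 2^2.6270 = 6.178; the largest integer n is 6.

6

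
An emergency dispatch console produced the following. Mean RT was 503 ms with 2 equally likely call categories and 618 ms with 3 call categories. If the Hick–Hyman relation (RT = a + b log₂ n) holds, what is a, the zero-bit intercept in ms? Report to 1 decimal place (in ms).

306.4 ms

b = (RT₂ − RT₁)/(log₂ n₂ − log₂ n₁) = (618 − 503)/(1.5850 − 1) = 196.594 ms/bit.
a = RT₁ − b·log₂ n₁ = 503 − 196.594 × 1 = 306.406 ms.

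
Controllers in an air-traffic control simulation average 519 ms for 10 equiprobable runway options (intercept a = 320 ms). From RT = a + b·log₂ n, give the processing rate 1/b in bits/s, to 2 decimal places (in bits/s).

16.69 bits/s

Choice component = 519 − 320 = 199 ms over log₂(10) = 3.3219 bits.
b = 199 / 3.3219 = 59.905 ms/bit, so 1/b = 16.693 bits/s.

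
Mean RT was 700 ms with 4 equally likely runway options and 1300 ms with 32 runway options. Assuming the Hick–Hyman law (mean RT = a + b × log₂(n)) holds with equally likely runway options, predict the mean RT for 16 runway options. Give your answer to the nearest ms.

1100 ms

Fit slope and intercept:
  b = (1300 − 700) / (log₂ 32 − log₂ 4) = 600 / (5 − 2) = 200 ms/bit
  a = 700 − 200 × 2 = 300 ms
Then RT(16) = 300 + 200 × log₂ 16 = 300 + 200 × 4 ≈ 1100.000 ms.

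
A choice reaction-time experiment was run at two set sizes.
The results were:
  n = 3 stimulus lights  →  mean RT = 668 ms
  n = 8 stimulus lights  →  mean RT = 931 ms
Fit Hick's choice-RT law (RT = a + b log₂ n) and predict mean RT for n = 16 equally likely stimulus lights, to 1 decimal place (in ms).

1116.9 ms

RT is linear in log₂ n, so two points fix the line:
  b = (931 − 668) / (log₂ 8 − log₂ 3) = 263 / (3 − 1.5850) = 185.861 ms/bit
  a = 668 − 185.861 × 1.5850 = 373.418 ms
Then RT(16) = 373.418 + 185.861 × log₂ 16 = 373.418 + 185.861 × 4 ≈ 1116.861 ms.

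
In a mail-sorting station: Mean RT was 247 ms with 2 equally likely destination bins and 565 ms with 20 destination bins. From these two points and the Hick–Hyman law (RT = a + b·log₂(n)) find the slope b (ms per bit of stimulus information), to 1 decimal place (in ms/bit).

95.7 ms/bit

b = (RT₂ − RT₁)/(log₂ n₂ − log₂ n₁) = (565 − 247)/(4.3219 − 1) = 95.728 ms/bit.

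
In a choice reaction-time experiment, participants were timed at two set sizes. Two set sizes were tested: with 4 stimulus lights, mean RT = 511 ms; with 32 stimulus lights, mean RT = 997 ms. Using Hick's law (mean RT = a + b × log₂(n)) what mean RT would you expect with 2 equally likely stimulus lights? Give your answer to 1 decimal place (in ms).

RT is linear in log₂ n, so two points fix the line:
  b = (997 − 511) / (log₂ 32 − log₂ 4) = 486 / (5 − 2) = 162.000 ms/bit
  a = 511 − 162.000 × 2 = 187.000 ms
Then RT(2) = 187.000 + 162.000 × log₂ 2 = 187.000 + 162.000 × 1 ≈ 349.000 ms.

349.0 ms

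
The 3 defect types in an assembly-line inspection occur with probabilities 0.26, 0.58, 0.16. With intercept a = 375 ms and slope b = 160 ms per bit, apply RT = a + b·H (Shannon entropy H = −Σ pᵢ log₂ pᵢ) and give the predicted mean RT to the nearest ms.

Entropy contributions −pᵢ log₂ pᵢ: 0.5053, 0.4558, 0.4230; sum H = 1.3841 bits.
RT = a + bH = 375 + 160·1.3841 = 596.46 ms.

596 ms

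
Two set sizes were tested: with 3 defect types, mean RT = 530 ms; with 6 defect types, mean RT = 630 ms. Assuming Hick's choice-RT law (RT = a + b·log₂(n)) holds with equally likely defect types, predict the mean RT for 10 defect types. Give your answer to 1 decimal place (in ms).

Solve the two-equation system in a and b:
  b = (630 − 530) / (log₂ 6 − log₂ 3) = 100 / (2.5850 − 1.5850) = 100.000 ms/bit
  a = 530 − 100.000 × 1.5850 = 371.504 ms
Then RT(10) = 371.504 + 100.000 × log₂ 10 = 371.504 + 100.000 × 3.3219 ≈ 703.697 ms.

703.7 ms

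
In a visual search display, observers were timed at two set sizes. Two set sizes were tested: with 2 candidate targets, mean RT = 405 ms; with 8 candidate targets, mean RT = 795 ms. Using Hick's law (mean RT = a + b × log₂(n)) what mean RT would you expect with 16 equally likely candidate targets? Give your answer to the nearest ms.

RT is linear in log₂ n, so two points fix the line:
  b = (795 − 405) / (log₂ 8 − log₂ 2) = 390 / (3 − 1) = 195 ms/bit
  a = 405 − 195 × 1 = 210 ms
Then RT(16) = 210 + 195 × log₂ 16 = 210 + 195 × 4 ≈ 990.000 ms.

990 ms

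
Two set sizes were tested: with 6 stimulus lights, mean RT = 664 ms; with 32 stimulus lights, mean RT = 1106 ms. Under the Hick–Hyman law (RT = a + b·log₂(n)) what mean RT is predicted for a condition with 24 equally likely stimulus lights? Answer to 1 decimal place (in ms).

1030.0 ms

RT is linear in log₂ n, so two points fix the line:
  b = (1106 − 664) / (log₂ 32 − log₂ 6) = 442 / (5 − 2.5850) = 183.020 ms/bit
  a = 664 − 183.020 × 2.5850 = 190.900 ms
Then RT(24) = 190.900 + 183.020 × log₂ 24 = 190.900 + 183.020 × 4.5850 ≈ 1030.040 ms.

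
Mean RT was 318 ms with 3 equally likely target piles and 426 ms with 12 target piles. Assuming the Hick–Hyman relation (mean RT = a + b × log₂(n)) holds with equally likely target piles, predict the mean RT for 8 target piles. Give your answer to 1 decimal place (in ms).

394.4 ms

With log₂ n on the abscissa the relation is linear; from the two conditions:
  b = (426 − 318) / (log₂ 12 − log₂ 3) = 108 / (3.5850 − 1.5850) = 54.000 ms/bit
  a = 318 − 54.000 × 1.5850 = 232.412 ms
Then RT(8) = 232.412 + 54.000 × log₂ 8 = 232.412 + 54.000 × 3 ≈ 394.412 ms.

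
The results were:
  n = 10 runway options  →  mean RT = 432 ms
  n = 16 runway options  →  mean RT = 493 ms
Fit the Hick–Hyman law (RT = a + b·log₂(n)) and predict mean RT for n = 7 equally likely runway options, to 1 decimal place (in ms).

385.7 ms

RT is linear in log₂ n, so two points fix the line:
  b = (493 − 432) / (log₂ 16 − log₂ 10) = 61 / (4 − 3.3219) = 89.961 ms/bit
  a = 432 − 89.961 × 3.3219 = 133.156 ms
Then RT(7) = 133.156 + 89.961 × log₂ 7 = 133.156 + 89.961 × 2.8074 ≈ 385.709 ms.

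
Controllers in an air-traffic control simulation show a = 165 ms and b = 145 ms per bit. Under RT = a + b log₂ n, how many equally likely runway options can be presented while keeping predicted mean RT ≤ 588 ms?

145·log₂ n ≤ 588 − 165 = 423, giving log₂ n ≤ 2.9172 and n ≤ 7.554. The largest whole number is 7.

7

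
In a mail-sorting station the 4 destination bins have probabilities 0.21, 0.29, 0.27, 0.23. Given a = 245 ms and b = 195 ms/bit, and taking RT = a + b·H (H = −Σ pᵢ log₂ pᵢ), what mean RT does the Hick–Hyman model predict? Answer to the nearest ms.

Entropy contributions −pᵢ log₂ pᵢ: 0.4728, 0.5179, 0.5100, 0.4877; sum H = 1.9884 bits.
RT = a + bH = 245 + 195·1.9884 = 632.74 ms.

633 ms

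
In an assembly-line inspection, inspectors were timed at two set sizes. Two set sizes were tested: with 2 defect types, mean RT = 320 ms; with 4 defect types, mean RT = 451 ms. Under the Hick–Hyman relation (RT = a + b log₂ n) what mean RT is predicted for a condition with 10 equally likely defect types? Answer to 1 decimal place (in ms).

624.2 ms

Fit slope and intercept:
  b = (451 − 320) / (log₂ 4 − log₂ 2) = 131 / (2 − 1) = 131.000 ms/bit
  a = 320 − 131.000 × 1 = 189.000 ms
Then RT(10) = 189.000 + 131.000 × log₂ 10 = 189.000 + 131.000 × 3.3219 ≈ 624.173 ms.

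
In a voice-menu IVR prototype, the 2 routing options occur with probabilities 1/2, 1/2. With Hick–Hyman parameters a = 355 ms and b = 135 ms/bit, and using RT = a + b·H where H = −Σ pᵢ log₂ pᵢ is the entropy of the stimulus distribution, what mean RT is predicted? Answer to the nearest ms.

Each term −pᵢ log₂ pᵢ: 0.5·1 + 0.5·1; summed, H = 1.000 bits.
Mean RT = a + bH = 355 + 135·1.000 = 490.00 ms.

490 ms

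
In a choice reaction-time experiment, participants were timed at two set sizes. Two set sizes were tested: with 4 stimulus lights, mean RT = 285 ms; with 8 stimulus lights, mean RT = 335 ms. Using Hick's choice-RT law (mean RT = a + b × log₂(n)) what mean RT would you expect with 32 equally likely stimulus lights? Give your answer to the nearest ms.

435 ms

Fit slope and intercept:
  b = (335 − 285) / (log₂ 8 − log₂ 4) = 50 / (3 − 2) = 50 ms/bit
  a = 285 − 50 × 2 = 185 ms
Then RT(32) = 185 + 50 × log₂ 32 = 185 + 50 × 5 ≈ 435.000 ms.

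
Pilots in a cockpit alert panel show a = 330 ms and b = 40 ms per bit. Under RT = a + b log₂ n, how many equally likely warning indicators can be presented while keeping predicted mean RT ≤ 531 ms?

32

Information budget: (531 − 330)/40 = 5.0250 bits, so n ≤ 2^5.0250 = 32.559 → at most 32.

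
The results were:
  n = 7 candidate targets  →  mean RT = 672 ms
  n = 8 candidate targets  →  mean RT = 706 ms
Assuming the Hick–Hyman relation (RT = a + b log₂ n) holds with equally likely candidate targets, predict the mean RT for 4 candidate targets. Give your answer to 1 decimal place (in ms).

529.5 ms

With log₂ n on the abscissa the relation is linear; from the two conditions:
  b = (706 − 672) / (log₂ 8 − log₂ 7) = 34 / (3 − 2.8074) = 176.490 ms/bit
  a = 672 − 176.490 × 2.8074 = 176.529 ms
Then RT(4) = 176.529 + 176.490 × log₂ 4 = 176.529 + 176.490 × 2 ≈ 529.510 ms.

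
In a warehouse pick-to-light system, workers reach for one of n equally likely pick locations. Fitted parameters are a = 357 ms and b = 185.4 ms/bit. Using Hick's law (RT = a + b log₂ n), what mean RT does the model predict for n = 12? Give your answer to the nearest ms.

log₂(12) = 3.5850 bits, so RT = 357 + 185.4 × 3.5850 ≈ 1021.652 ms.

1022 ms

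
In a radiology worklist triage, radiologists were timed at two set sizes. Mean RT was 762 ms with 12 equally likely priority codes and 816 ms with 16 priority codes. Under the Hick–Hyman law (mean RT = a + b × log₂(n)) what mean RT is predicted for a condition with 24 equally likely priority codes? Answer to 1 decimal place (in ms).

892.1 ms

Fit slope and intercept:
  b = (816 − 762) / (log₂ 16 − log₂ 12) = 54 / (4 − 3.5850) = 130.109 ms/bit
  a = 762 − 130.109 × 3.5850 = 295.565 ms
Then RT(24) = 295.565 + 130.109 × log₂ 24 = 295.565 + 130.109 × 4.5850 ≈ 892.109 ms.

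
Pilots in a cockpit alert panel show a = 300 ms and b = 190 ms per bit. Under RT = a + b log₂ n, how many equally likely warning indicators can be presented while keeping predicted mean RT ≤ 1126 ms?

Information budget: (1126 − 300)/190 = 4.3474 bits, so n ≤ 2^4.3474 = 20.356 → at most 20.

20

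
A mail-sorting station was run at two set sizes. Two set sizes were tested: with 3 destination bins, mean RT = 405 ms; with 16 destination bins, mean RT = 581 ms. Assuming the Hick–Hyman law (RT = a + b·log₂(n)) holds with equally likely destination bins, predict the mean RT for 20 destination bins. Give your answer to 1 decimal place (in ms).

With log₂ n on the abscissa the relation is linear; from the two conditions:
  b = (581 − 405) / (log₂ 16 − log₂ 3) = 176 / (4 − 1.5850) = 72.877 ms/bit
  a = 405 − 72.877 × 1.5850 = 289.493 ms
Then RT(20) = 289.493 + 72.877 × log₂ 20 = 289.493 + 72.877 × 4.3219 ≈ 604.461 ms.

604.5 ms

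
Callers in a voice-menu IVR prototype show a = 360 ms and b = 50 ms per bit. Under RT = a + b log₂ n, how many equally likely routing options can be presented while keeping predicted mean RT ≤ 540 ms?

Set 360 + 50·log₂ n ≤ 540 → log₂ n ≤ (540 − 360)/50 = 3.6000.
So n ≤ 2^3.6000 = 12.126; the largest integer n is 12.

12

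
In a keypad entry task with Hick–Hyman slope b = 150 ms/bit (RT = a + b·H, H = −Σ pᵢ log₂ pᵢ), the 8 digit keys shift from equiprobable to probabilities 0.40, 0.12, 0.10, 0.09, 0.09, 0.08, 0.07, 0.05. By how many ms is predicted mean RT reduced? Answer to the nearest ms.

56 ms

The RT saving is b·ΔH. Equiprobable H₀ = log₂(8) = 3.0000 bits; with the given probabilities H = 2.6295 bits.
b·(H₀ − H) = 150 × (3.0000 − 2.6295) = 55.58 ms.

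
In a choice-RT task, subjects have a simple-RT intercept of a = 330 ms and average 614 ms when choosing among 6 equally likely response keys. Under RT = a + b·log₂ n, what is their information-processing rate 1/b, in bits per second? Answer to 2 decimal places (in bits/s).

9.10 bits/s

Choice component = 614 − 330 = 284 ms over log₂(6) = 2.5850 bits.
b = 284 / 2.5850 = 109.866 ms/bit, so 1/b = 9.102 bits/s.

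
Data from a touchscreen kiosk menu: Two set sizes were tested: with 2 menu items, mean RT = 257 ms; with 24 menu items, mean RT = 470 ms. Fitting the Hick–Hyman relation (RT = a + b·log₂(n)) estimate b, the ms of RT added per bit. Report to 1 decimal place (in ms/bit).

59.4 ms/bit

Slope: b = (470 − 257) / (log₂ 24 − log₂ 2) = 213/3.5850 = 59.415 ms/bit.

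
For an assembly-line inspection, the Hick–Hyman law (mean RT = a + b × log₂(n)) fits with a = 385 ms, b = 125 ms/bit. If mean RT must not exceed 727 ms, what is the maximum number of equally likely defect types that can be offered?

125·log₂ n ≤ 727 − 385 = 342, giving log₂ n ≤ 2.7360 and n ≤ 6.662. The largest whole number is 6.

6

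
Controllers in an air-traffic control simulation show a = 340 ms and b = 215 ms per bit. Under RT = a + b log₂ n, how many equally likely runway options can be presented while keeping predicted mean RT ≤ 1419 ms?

32

Information budget: (1419 − 340)/215 = 5.0186 bits, so n ≤ 2^5.0186 = 32.415 → at most 32.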